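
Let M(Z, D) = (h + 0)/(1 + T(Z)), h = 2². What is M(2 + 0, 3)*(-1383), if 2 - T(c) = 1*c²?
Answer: 5532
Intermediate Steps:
T(c) = 2 - c²
h = 4
M(Z, D) = 4/(3 - Z²) (M(Z, D) = (4 + 0)/(1 + (2 - Z²)) = 4/(3 - Z²))
M(2 + 0, 3)*(-1383) = -4/(-3 + (2 + 0)²)*(-1383) = -4/(-3 + 2²)*(-1383) = -4/(-3 + 4)*(-1383) = -4/1*(-1383) = -4*1*(-1383) = -4*(-1383) = 5532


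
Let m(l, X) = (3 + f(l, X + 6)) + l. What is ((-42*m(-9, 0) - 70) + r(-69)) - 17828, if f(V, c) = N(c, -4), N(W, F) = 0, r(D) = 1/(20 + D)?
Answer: -864655/49 ≈ -17646.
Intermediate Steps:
f(V, c) = 0
m(l, X) = 3 + l (m(l, X) = (3 + 0) + l = 3 + l)
((-42*m(-9, 0) - 70) + r(-69)) - 17828 = ((-42*(3 - 9) - 70) + 1/(20 - 69)) - 17828 = ((-42*(-6) - 70) + 1/(-49)) - 17828 = ((252 - 70) - 1/49) - 17828 = (182 - 1/49) - 17828 = 8917/49 - 17828 = -864655/49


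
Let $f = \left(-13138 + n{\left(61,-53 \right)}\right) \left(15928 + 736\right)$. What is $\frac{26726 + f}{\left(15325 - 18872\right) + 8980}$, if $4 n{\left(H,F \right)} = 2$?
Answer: $- \frac{218896574}{5433} \approx -40290.0$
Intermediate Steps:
$n{\left(H,F \right)} = \frac{1}{2}$ ($n{\left(H,F \right)} = \frac{1}{4} \cdot 2 = \frac{1}{2}$)
$f = -218923300$ ($f = \left(-13138 + \frac{1}{2}\right) \left(15928 + 736\right) = \left(- \frac{26275}{2}\right) 16664 = -218923300$)
$\frac{26726 + f}{\left(15325 - 18872\right) + 8980} = \frac{26726 - 218923300}{\left(15325 - 18872\right) + 8980} = - \frac{218896574}{\left(15325 - 18872\right) + 8980} = - \frac{218896574}{-3547 + 8980} = - \frac{218896574}{5433}$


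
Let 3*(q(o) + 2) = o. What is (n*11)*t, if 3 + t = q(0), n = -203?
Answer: 11165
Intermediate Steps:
q(o) = -2 + o/3
t = -5 (t = -3 + (-2 + (⅓)*0) = -3 + (-2 + 0) = -3 - 2 = -5)
(n*11)*t = -203*11*(-5) = -2233*(-5) = 11165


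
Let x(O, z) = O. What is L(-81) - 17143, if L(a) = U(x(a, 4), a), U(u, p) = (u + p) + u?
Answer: -17386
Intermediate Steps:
U(u, p) = p + 2*u (U(u, p) = (p + u) + u = p + 2*u)
L(a) = 3*a (L(a) = a + 2*a = 3*a)
L(-81) - 17143 = 3*(-81) - 17143 = -243 - 17143 = -17386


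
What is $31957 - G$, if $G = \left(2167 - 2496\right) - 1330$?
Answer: $33616$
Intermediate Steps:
$G = -1659$ ($G = -329 - 1330 = -1659$)
$31957 - G = 31957 - -1659 = 31957 + 1659 = 33616$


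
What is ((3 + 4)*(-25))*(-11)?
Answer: 1925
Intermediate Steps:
((3 + 4)*(-25))*(-11) = (7*(-25))*(-11) = -175*(-11) = 1925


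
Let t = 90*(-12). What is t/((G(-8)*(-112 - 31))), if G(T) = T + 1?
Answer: -1080/1001 ≈ -1.0789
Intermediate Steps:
G(T) = 1 + T
t = -1080
t/((G(-8)*(-112 - 31))) = -1080*1/((1 - 8)*(-112 - 31)) = -1080/((-7*(-143))) = -1080/1001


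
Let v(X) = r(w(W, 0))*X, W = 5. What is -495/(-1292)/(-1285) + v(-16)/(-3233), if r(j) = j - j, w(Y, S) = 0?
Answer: -99/332044 ≈ -0.00029815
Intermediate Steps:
r(j) = 0
v(X) = 0 (v(X) = 0*X = 0)
-495/(-1292)/(-1285) + v(-16)/(-3233) = -495/(-1292)/(-1285) + 0/(-3233) = -495*(-1/1292)*(-1/1285) + 0*(-1/3233) = (495/1292)*(-1/1285) + 0 = -99/332044 + 0 = -99/332044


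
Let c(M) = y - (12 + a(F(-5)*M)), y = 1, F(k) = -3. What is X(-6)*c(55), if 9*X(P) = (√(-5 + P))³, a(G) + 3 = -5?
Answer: 11*I*√11/3 ≈ 12.161*I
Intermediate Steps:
a(G) = -8 (a(G) = -3 - 5 = -8)
c(M) = -3 (c(M) = 1 - (12 - 8) = 1 - 1*4 = 1 - 4 = -3)
X(P) = (-5 + P)^(3/2)/9 (X(P) = (√(-5 + P))³/9 = (-5 + P)^(3/2)/9)
X(-6)*c(55) = ((-5 - 6)^(3/2)/9)*(-3) = ((-11)^(3/2)/9)*(-3) = ((-11*I*√11)/9)*(-3) = -11*I*√11/9*(-3) = 11*I*√11/3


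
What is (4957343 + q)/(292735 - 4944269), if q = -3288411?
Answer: -834466/2325767 ≈ -0.35879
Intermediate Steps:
(4957343 + q)/(292735 - 4944269) = (4957343 - 3288411)/(292735 - 4944269) = 1668932/(-4651534) = 1668932*(-1/4651534) = -834466/2325767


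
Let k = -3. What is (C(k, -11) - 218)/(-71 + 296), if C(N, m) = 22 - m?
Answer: -37/45 ≈ -0.82222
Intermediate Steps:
(C(k, -11) - 218)/(-71 + 296) = ((22 - 1*(-11)) - 218)/(-71 + 296) = ((22 + 11) - 218)/225 = (33 - 218)*(1/225) = -185*1/225 = -37/45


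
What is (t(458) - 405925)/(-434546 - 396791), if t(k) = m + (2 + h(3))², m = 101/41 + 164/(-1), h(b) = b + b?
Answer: 16646924/34084817 ≈ 0.48840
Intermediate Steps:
h(b) = 2*b
m = -6623/41 (m = 101*(1/41) + 164*(-1) = 101/41 - 164 = -6623/41 ≈ -161.54)
t(k) = -3999/41 (t(k) = -6623/41 + (2 + 2*3)² = -6623/41 + (2 + 6)² = -6623/41 + 8² = -6623/41 + 64 = -3999/41)
(t(458) - 405925)/(-434546 - 396791) = (-3999/41 - 405925)/(-434546 - 396791) = -16646924/41/(-831337) = -16646924/41*(-1/831337) = 16646924/34084817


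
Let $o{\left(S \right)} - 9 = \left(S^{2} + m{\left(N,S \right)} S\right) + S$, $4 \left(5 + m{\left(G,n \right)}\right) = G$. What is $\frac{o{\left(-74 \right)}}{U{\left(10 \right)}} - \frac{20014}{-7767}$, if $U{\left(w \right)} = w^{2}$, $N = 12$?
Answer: $\frac{45178153}{776700} \approx 58.167$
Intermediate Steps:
$m{\left(G,n \right)} = -5 + \frac{G}{4}$
$o{\left(S \right)} = 9 + S^{2} - S$ ($o{\left(S \right)} = 9 + \left(\left(S^{2} + \left(-5 + \frac{1}{4} \cdot 12\right) S\right) + S\right) = 9 + \left(\left(S^{2} + \left(-5 + 3\right) S\right) + S\right) = 9 + \left(\left(S^{2} - 2 S\right) + S\right) = 9 + \left(S^{2} - S\right) = 9 + S^{2} - S$)
$\frac{o{\left(-74 \right)}}{U{\left(10 \right)}} - \frac{20014}{-7767} = \frac{9 + \left(-74\right)^{2} - -74}{10^{2}} - \frac{20014}{-7767} = \frac{9 + 5476 + 74}{100} - - \frac{20014}{7767} = 5559 \cdot \frac{1}{100} + \frac{20014}{7767} = \frac{5559}{100} + \frac{20014}{7767} = \frac{45178153}{776700}$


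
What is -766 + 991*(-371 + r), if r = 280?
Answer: -90947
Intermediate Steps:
-766 + 991*(-371 + r) = -766 + 991*(-371 + 280) = -766 + 991*(-91) = -766 - 90181 = -90947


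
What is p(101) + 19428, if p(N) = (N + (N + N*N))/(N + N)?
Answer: 38959/2 ≈ 19480.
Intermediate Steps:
p(N) = (N² + 2*N)/(2*N) (p(N) = (N + (N + N²))/((2*N)) = (N² + 2*N)*(1/(2*N)) = (N² + 2*N)/(2*N))
p(101) + 19428 = (1 + (½)*101) + 19428 = (1 + 101/2) + 19428 = 103/2 + 19428 = 38959/2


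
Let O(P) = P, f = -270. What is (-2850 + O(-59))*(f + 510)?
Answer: -698160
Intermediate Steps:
(-2850 + O(-59))*(f + 510) = (-2850 - 59)*(-270 + 510) = -2909*240 = -698160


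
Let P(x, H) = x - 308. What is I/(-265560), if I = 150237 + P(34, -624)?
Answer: -149963/265560 ≈ -0.56470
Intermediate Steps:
P(x, H) = -308 + x
I = 149963 (I = 150237 + (-308 + 34) = 150237 - 274 = 149963)
I/(-265560) = 149963/(-265560) = 149963*(-1/265560) = -149963/265560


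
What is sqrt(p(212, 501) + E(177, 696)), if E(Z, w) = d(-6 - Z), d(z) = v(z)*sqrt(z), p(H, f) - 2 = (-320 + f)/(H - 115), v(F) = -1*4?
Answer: sqrt(36375 - 37636*I*sqrt(183))/97 ≈ 5.3905 - 5.0191*I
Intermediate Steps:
v(F) = -4
p(H, f) = 2 + (-320 + f)/(-115 + H) (p(H, f) = 2 + (-320 + f)/(H - 115) = 2 + (-320 + f)/(-115 + H))
d(z) = -4*sqrt(z)
E(Z, w) = -4*sqrt(-6 - Z)
sqrt(p(212, 501) + E(177, 696)) = sqrt((-550 + 501 + 2*212)/(-115 + 212) - 4*sqrt(-6 - 1*177)) = sqrt((-550 + 501 + 424)/97 - 4*sqrt(-6 - 177)) = sqrt((1/97)*375 - 4*I*sqrt(183)) = sqrt(375/97 - 4*I*sqrt(183))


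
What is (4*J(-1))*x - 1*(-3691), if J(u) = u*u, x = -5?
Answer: 3671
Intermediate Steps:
J(u) = u²
(4*J(-1))*x - 1*(-3691) = (4*(-1)²)*(-5) - 1*(-3691) = (4*1)*(-5) + 3691 = 4*(-5) + 3691 = -20 + 3691 = 3671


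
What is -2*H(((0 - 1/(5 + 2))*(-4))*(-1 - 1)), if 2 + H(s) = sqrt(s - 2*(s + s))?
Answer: 4 - 4*sqrt(42)/7 ≈ 0.29672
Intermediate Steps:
H(s) = -2 + sqrt(3)*sqrt(-s) (H(s) = -2 + sqrt(s - 2*(s + s)) = -2 + sqrt(s - 4*s) = -2 + sqrt(-3*s) = -2 + sqrt(3)*sqrt(-s))
-2*H(((0 - 1/(5 + 2))*(-4))*(-1 - 1)) = -2*(-2 + sqrt(3)*sqrt(-(0 - 1/(5 + 2))*(-4)*(-1 - 1))) = -2*(-2 + sqrt(3)*sqrt(-(0 - 1/7)*(-4)*(-2))) = -2*(-2 + sqrt(3)*sqrt(-(-1/7*(-4))*(-2))) = -2*(-2 + sqrt(3)*sqrt(-4*(-2)/7)) = -2*(-2 + sqrt(3)*sqrt(-1*(-8/7))) = -2*(-2 + sqrt(3)*sqrt(8/7)) = -2*(-2 + sqrt(3)*(2*sqrt(14)/7)) = -2*(-2 + 2*sqrt(42)/7) = 4 - 4*sqrt(42)/7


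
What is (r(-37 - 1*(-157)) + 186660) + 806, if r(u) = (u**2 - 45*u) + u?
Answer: 196586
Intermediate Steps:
r(u) = u**2 - 44*u
(r(-37 - 1*(-157)) + 186660) + 806 = ((-37 - 1*(-157))*(-44 + (-37 - 1*(-157))) + 186660) + 806 = ((-37 + 157)*(-44 + (-37 + 157)) + 186660) + 806 = (120*(-44 + 120) + 186660) + 806 = (120*76 + 186660) + 806 = (9120 + 186660) + 806 = 195780 + 806 = 196586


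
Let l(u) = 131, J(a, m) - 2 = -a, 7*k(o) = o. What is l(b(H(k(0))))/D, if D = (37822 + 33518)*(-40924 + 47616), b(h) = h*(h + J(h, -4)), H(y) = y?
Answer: 131/477407280 ≈ 2.7440e-7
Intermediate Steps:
k(o) = o/7
J(a, m) = 2 - a
b(h) = 2*h (b(h) = h*(h + (2 - h)) = h*2 = 2*h)
D = 477407280 (D = 71340*6692 = 477407280)
l(b(H(k(0))))/D = 131/477407280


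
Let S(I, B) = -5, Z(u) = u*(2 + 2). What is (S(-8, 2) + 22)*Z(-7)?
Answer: -476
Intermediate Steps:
Z(u) = 4*u (Z(u) = u*4 = 4*u)
(S(-8, 2) + 22)*Z(-7) = (-5 + 22)*(4*(-7)) = 17*(-28) = -476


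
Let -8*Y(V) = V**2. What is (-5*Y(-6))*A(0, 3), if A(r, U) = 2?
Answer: 45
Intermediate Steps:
Y(V) = -V**2/8
(-5*Y(-6))*A(0, 3) = -(-5)*(-6)**2/8*2 = -(-5)*36/8*2 = -5*(-9/2)*2 = (45/2)*2 = 45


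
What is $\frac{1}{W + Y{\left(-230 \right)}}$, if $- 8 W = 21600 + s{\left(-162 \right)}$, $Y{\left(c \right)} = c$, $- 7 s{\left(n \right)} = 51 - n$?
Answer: $- \frac{56}{163867} \approx -0.00034174$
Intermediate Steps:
$s{\left(n \right)} = - \frac{51}{7} + \frac{n}{7}$ ($s{\left(n \right)} = - \frac{51 - n}{7} = - \frac{51}{7} + \frac{n}{7}$)
$W = - \frac{150987}{56}$ ($W = - \frac{21600 + \left(- \frac{51}{7} + \frac{1}{7} \left(-162\right)\right)}{8} = - \frac{21600 - \frac{213}{7}}{8} = \left(- \frac{1}{8}\right) \frac{150987}{7} = - \frac{150987}{56} \approx -2696.2$)
$\frac{1}{W + Y{\left(-230 \right)}} = \frac{1}{- \frac{150987}{56} - 230} = \frac{1}{- \frac{163867}{56}} = - \frac{56}{163867}$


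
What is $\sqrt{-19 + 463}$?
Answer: $2 \sqrt{111} \approx 21.071$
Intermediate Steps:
$\sqrt{-19 + 463} = \sqrt{444} = 2 \sqrt{111}$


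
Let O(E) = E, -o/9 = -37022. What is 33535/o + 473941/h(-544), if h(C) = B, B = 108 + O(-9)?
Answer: 17546612587/3665178 ≈ 4787.4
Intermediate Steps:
o = 333198 (o = -9*(-37022) = 333198)
B = 99 (B = 108 - 9 = 99)
h(C) = 99
33535/o + 473941/h(-544) = 33535/333198 + 473941/99 = 17546612587/3665178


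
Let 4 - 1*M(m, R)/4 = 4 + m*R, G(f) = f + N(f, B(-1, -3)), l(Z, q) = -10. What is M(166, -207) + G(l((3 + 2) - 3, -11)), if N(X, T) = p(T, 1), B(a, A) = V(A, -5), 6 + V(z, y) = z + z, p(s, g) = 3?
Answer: 137441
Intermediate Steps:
V(z, y) = -6 + 2*z (V(z, y) = -6 + (z + z) = -6 + 2*z)
B(a, A) = -6 + 2*A
N(X, T) = 3
G(f) = 3 + f (G(f) = f + 3 = 3 + f)
M(m, R) = -4*R*m (M(m, R) = 16 - 4*(4 + m*R) = 16 - 4*(4 + R*m) = 16 + (-16 - 4*R*m) = -4*R*m)
M(166, -207) + G(l((3 + 2) - 3, -11)) = -4*(-207)*166 + (3 - 10) = 137448 - 7 = 137441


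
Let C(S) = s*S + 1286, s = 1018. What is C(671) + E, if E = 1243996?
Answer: 1928360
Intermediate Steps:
C(S) = 1286 + 1018*S (C(S) = 1018*S + 1286 = 1286 + 1018*S)
C(671) + E = (1286 + 1018*671) + 1243996 = (1286 + 683078) + 1243996 = 684364 + 1243996 = 1928360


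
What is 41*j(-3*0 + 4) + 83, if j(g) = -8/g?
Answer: 1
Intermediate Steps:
41*j(-3*0 + 4) + 83 = 41*(-8/(-3*0 + 4)) + 83 = 41*(-8/(0 + 4)) + 83 = 41*(-8/4) + 83 = 41*(-8*1/4) + 83 = 41*(-2) + 83 = -82 + 83 = 1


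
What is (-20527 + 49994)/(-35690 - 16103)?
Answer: -29467/51793 ≈ -0.56894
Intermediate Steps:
(-20527 + 49994)/(-35690 - 16103) = 29467/(-51793) = 29467*(-1/51793) = -29467/51793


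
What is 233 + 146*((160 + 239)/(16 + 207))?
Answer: 110213/223 ≈ 494.23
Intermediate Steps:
233 + 146*((160 + 239)/(16 + 207)) = 233 + 146*(399/223) = 233 + 58254/223 = 110213/223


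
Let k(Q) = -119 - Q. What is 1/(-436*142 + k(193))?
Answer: -1/62224 ≈ -1.6071e-5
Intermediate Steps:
1/(-436*142 + k(193)) = 1/(-436*142 + (-119 - 1*193)) = 1/(-61912 + (-119 - 193)) = 1/(-61912 - 312) = 1/(-62224) = -1/62224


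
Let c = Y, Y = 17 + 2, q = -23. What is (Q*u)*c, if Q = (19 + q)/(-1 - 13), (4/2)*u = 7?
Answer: 19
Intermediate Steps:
Y = 19
c = 19
u = 7/2 (u = (1/2)*7 = 7/2 ≈ 3.5000)
Q = 2/7 (Q = (19 - 23)/(-1 - 13) = -4/(-14) = -4*(-1/14) = 2/7 ≈ 0.28571)
(Q*u)*c = ((2/7)*(7/2))*19 = 1*19 = 19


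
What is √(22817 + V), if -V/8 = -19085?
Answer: √175497 ≈ 418.92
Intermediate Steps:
V = 152680 (V = -8*(-19085) = 152680)
√(22817 + V) = √(22817 + 152680) = √175497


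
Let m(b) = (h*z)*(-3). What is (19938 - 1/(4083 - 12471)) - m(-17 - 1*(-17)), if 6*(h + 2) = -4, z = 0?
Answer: 167239945/8388 ≈ 19938.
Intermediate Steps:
h = -8/3 (h = -2 + (⅙)*(-4) = -2 - ⅔ = -8/3 ≈ -2.6667)
m(b) = 0 (m(b) = -8/3*0*(-3) = 0*(-3) = 0)
(19938 - 1/(4083 - 12471)) - m(-17 - 1*(-17)) = (19938 - 1/(4083 - 12471)) - 1*0 = (19938 - 1/(-8388)) + 0 = (19938 - 1*(-1/8388)) + 0 = (19938 + 1/8388) + 0 = 167239945/8388 + 0 = 167239945/8388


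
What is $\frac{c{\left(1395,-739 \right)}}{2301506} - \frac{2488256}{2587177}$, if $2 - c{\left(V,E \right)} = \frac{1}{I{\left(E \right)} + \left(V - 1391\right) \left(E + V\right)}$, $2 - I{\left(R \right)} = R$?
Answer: $- \frac{19270449612934607}{20036567402511130} \approx -0.96176$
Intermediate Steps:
$I{\left(R \right)} = 2 - R$
$c{\left(V,E \right)} = 2 - \frac{1}{2 - E + \left(-1391 + V\right) \left(E + V\right)}$ ($c{\left(V,E \right)} = 2 - \frac{1}{\left(2 - E\right) + \left(V - 1391\right) \left(E + V\right)} = 2 - \frac{1}{\left(2 - E\right) + \left(-1391 + V\right) \left(E + V\right)} = 2 - \frac{1}{2 - E + \left(-1391 + V\right) \left(E + V\right)}$)
$\frac{c{\left(1395,-739 \right)}}{2301506} - \frac{2488256}{2587177} = \frac{\frac{1}{2 + 1395^{2} - -1028688 - 1940445 - 1030905} \left(3 - -2057376 - 3880890 + 2 \cdot 1395^{2} + 2 \left(-739\right) 1395\right)}{2301506} - \frac{2488256}{2587177} = \frac{3 + 2057376 - 3880890 + 2 \cdot 1946025 - 2061810}{2 + 1946025 + 1028688 - 1940445 - 1030905} \cdot \frac{1}{2301506} - \frac{2488256}{2587177} = \frac{3 + 2057376 - 3880890 + 3892050 - 2061810}{3365} \cdot \frac{1}{2301506} - \frac{2488256}{2587177} = \frac{1}{3365} \cdot 6729 \cdot \frac{1}{2301506} - \frac{2488256}{2587177} = \frac{6729}{3365} \cdot \frac{1}{2301506} - \frac{2488256}{2587177} = \frac{6729}{7744567690} - \frac{2488256}{2587177} = - \frac{19270449612934607}{20036567402511130}$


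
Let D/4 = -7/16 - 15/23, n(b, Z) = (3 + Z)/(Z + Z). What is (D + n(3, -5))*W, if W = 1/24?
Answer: -1913/11040 ≈ -0.17328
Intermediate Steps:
W = 1/24 ≈ 0.041667
n(b, Z) = (3 + Z)/(2*Z) (n(b, Z) = (3 + Z)/((2*Z)) = (3 + Z)*(1/(2*Z)) = (3 + Z)/(2*Z))
D = -401/92 (D = 4*(-7/16 - 15/23) = 4*(-401/368) = -401/92 ≈ -4.3587)
(D + n(3, -5))*W = (-401/92 + (1/2)*(3 - 5)/(-5))*(1/24) = (-401/92 + (1/2)*(-1/5)*(-2))*(1/24) = (-401/92 + 1/5)*(1/24) = -1913/460*1/24 = -1913/11040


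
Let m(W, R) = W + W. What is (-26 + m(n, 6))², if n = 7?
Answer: 144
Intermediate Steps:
m(W, R) = 2*W
(-26 + m(n, 6))² = (-26 + 2*7)² = (-26 + 14)² = (-12)² = 144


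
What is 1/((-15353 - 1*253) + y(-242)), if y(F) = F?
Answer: -1/15848 ≈ -6.3099e-5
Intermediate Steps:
1/((-15353 - 1*253) + y(-242)) = 1/((-15353 - 1*253) - 242) = 1/((-15353 - 253) - 242) = 1/(-15606 - 242) = 1/(-15848) = -1/15848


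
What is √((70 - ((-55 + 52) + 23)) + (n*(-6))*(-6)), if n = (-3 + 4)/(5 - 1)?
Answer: √59 ≈ 7.6811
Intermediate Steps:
n = ¼ (n = 1/4 = 1*(¼) = ¼ ≈ 0.25000)
√((70 - ((-55 + 52) + 23)) + (n*(-6))*(-6)) = √((70 - ((-55 + 52) + 23)) + ((¼)*(-6))*(-6)) = √((70 - (-3 + 23)) - 3/2*(-6)) = √((70 - 1*20) + 9) = √((70 - 20) + 9) = √(50 + 9) = √59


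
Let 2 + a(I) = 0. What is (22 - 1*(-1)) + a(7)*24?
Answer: -25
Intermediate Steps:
a(I) = -2 (a(I) = -2 + 0 = -2)
(22 - 1*(-1)) + a(7)*24 = (22 - 1*(-1)) - 2*24 = (22 + 1) - 48 = 23 - 48 = -25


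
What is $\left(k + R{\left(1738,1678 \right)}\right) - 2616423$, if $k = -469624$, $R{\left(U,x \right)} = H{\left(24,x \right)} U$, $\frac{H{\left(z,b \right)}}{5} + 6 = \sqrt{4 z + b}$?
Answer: $-3138187 + 8690 \sqrt{1774} \approx -2.7722 \cdot 10^{6}$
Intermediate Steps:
$H{\left(z,b \right)} = -30 + 5 \sqrt{b + 4 z}$ ($H{\left(z,b \right)} = -30 + 5 \sqrt{4 z + b} = -30 + 5 \sqrt{b + 4 z}$)
$R{\left(U,x \right)} = U \left(-30 + 5 \sqrt{96 + x}\right)$ ($R{\left(U,x \right)} = \left(-30 + 5 \sqrt{x + 4 \cdot 24}\right) U = \left(-30 + 5 \sqrt{x + 96}\right) U = \left(-30 + 5 \sqrt{96 + x}\right) U = U \left(-30 + 5 \sqrt{96 + x}\right)$)
$\left(k + R{\left(1738,1678 \right)}\right) - 2616423 = \left(-469624 + 5 \cdot 1738 \left(-6 + \sqrt{96 + 1678}\right)\right) - 2616423 = \left(-469624 + 5 \cdot 1738 \left(-6 + \sqrt{1774}\right)\right) - 2616423 = \left(-469624 - \left(52140 - 8690 \sqrt{1774}\right)\right) - 2616423 = \left(-521764 + 8690 \sqrt{1774}\right) - 2616423 = -3138187 + 8690 \sqrt{1774}$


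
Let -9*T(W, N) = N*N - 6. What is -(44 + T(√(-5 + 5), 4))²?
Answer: -148996/81 ≈ -1839.5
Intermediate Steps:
T(W, N) = ⅔ - N²/9 (T(W, N) = -(N*N - 6)/9 = -(N² - 6)/9 = -(-6 + N²)/9 = ⅔ - N²/9)
-(44 + T(√(-5 + 5), 4))² = -(44 + (⅔ - ⅑*4²))² = -(44 + (⅔ - ⅑*16))² = -(44 + (⅔ - 16/9))² = -(44 - 10/9)² = -(386/9)² = -1*148996/81 = -148996/81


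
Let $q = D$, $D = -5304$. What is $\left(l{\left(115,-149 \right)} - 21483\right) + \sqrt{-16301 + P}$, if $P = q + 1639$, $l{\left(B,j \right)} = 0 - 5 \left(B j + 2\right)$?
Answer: $64182 + i \sqrt{19966} \approx 64182.0 + 141.3 i$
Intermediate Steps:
$l{\left(B,j \right)} = -10 - 5 B j$ ($l{\left(B,j \right)} = 0 - 5 \left(2 + B j\right) = 0 - \left(10 + 5 B j\right) = -10 - 5 B j$)
$q = -5304$
$P = -3665$ ($P = -5304 + 1639 = -3665$)
$\left(l{\left(115,-149 \right)} - 21483\right) + \sqrt{-16301 + P} = \left(\left(-10 - 575 \left(-149\right)\right) - 21483\right) + \sqrt{-16301 - 3665} = \left(\left(-10 + 85675\right) - 21483\right) + \sqrt{-19966} = \left(85665 - 21483\right) + i \sqrt{19966} = 64182 + i \sqrt{19966}$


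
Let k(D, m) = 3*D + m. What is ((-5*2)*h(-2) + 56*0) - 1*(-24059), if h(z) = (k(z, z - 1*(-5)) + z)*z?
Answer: 23959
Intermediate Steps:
k(D, m) = m + 3*D
h(z) = z*(5 + 5*z) (h(z) = (((z - 1*(-5)) + 3*z) + z)*z = (((z + 5) + 3*z) + z)*z = (((5 + z) + 3*z) + z)*z = ((5 + 4*z) + z)*z = (5 + 5*z)*z = z*(5 + 5*z))
((-5*2)*h(-2) + 56*0) - 1*(-24059) = ((-5*2)*(5*(-2)*(1 - 2)) + 56*0) - 1*(-24059) = (-50*(-2)*(-1) + 0) + 24059 = (-10*10 + 0) + 24059 = (-100 + 0) + 24059 = -100 + 24059 = 23959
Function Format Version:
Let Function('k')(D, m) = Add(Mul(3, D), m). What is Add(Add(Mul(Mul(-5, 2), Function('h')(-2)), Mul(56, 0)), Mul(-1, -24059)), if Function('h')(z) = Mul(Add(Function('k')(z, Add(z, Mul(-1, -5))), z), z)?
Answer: 23959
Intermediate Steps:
Function('k')(D, m) = Add(m, Mul(3, D))
Function('h')(z) = Mul(z, Add(5, Mul(5, z))) (Function('h')(z) = Mul(Add(Add(Add(z, Mul(-1, -5)), Mul(3, z)), z), z) = Mul(Add(Add(Add(z, 5), Mul(3, z)), z), z) = Mul(Add(Add(Add(5, z), Mul(3, z)), z), z) = Mul(Add(Add(5, Mul(4, z)), z), z) = Mul(Add(5, Mul(5, z)), z) = Mul(z, Add(5, Mul(5, z))))
Add(Add(Mul(Mul(-5, 2), Function('h')(-2)), Mul(56, 0)), Mul(-1, -24059)) = Add(Add(Mul(Mul(-5, 2), Mul(5, -2, Add(1, -2))), Mul(56, 0)), Mul(-1, -24059)) = Add(Add(Mul(-10, Mul(5, -2, -1)), 0), 24059) = Add(Add(Mul(-10, 10), 0), 24059) = Add(Add(-100, 0), 24059) = Add(-100, 24059) = 23959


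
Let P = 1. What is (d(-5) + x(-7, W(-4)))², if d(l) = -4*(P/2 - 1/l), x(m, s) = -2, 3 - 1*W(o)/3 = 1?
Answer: 576/25 ≈ 23.040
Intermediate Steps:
W(o) = 6 (W(o) = 9 - 3*1 = 9 - 3 = 6)
d(l) = -2 + 4/l (d(l) = -4*(1/2 - 1/l) = -4*(1*(½) - 1/l) = -4*(½ - 1/l) = -2 + 4/l)
(d(-5) + x(-7, W(-4)))² = ((-2 + 4/(-5)) - 2)² = ((-2 + 4*(-⅕)) - 2)² = ((-2 - ⅘) - 2)² = (-14/5 - 2)² = (-24/5)² = 576/25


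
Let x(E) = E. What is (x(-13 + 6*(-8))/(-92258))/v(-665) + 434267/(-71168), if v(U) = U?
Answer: -13321483295219/2183134266880 ≈ -6.1020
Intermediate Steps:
(x(-13 + 6*(-8))/(-92258))/v(-665) + 434267/(-71168) = ((-13 + 6*(-8))/(-92258))/(-665) + 434267/(-71168) = ((-13 - 48)*(-1/92258))*(-1/665) + 434267*(-1/71168) = -61*(-1/92258)*(-1/665) - 434267/71168 = (61/92258)*(-1/665) - 434267/71168 = -61/61351570 - 434267/71168 = -13321483295219/2183134266880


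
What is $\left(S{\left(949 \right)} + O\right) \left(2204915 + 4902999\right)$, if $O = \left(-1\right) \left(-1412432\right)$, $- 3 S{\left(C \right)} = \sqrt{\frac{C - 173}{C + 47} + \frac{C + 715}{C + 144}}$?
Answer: $10039445186848 - \frac{7107914 \sqrt{170473157346}}{816471} \approx 1.0039 \cdot 10^{13}$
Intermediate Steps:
$S{\left(C \right)} = - \frac{\sqrt{\frac{-173 + C}{47 + C} + \frac{715 + C}{144 + C}}}{3}$ ($S{\left(C \right)} = - \frac{\sqrt{\frac{C - 173}{C + 47} + \frac{C + 715}{C + 144}}}{3} = - \frac{\sqrt{\frac{-173 + C}{47 + C} + \frac{715 + C}{144 + C}}}{3}$)
$O = 1412432$
$\left(S{\left(949 \right)} + O\right) \left(2204915 + 4902999\right) = \left(- \frac{\sqrt{\frac{8693 + 2 \cdot 949^{2} + 733 \cdot 949}{6768 + 949^{2} + 191 \cdot 949}}}{3} + 1412432\right) \left(2204915 + 4902999\right) = \left(- \frac{\sqrt{\frac{8693 + 2 \cdot 900601 + 695617}{6768 + 900601 + 181259}}}{3} + 1412432\right) 7107914 = \left(- \frac{\sqrt{\frac{8693 + 1801202 + 695617}{1088628}}}{3} + 1412432\right) 7107914 = \left(- \frac{\sqrt{\frac{1}{1088628} \cdot 2505512}}{3} + 1412432\right) 7107914 = \left(- \frac{\sqrt{\frac{626378}{272157}}}{3} + 1412432\right) 7107914 = \left(- \frac{\frac{1}{272157} \sqrt{170473157346}}{3} + 1412432\right) 7107914 = \left(- \frac{\sqrt{170473157346}}{816471} + 1412432\right) 7107914 = \left(1412432 - \frac{\sqrt{170473157346}}{816471}\right) 7107914 = 10039445186848 - \frac{7107914 \sqrt{170473157346}}{816471}$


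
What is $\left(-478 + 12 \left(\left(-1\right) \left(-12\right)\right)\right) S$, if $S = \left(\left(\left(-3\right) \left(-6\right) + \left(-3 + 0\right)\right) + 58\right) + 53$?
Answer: $-42084$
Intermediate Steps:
$S = 126$ ($S = \left(\left(18 - 3\right) + 58\right) + 53 = \left(15 + 58\right) + 53 = 73 + 53 = 126$)
$\left(-478 + 12 \left(\left(-1\right) \left(-12\right)\right)\right) S = \left(-478 + 12 \left(\left(-1\right) \left(-12\right)\right)\right) 126 = \left(-478 + 12 \cdot 12\right) 126 = \left(-478 + 144\right) 126 = \left(-334\right) 126 = -42084$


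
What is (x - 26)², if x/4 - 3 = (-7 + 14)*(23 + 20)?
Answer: 1416100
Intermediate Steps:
x = 1216 (x = 12 + 4*((-7 + 14)*(23 + 20)) = 12 + 4*(7*43) = 12 + 4*301 = 12 + 1204 = 1216)
(x - 26)² = (1216 - 26)² = 1190² = 1416100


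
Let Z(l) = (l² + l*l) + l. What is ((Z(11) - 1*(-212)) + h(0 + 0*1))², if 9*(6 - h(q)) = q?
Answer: 221841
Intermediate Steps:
h(q) = 6 - q/9
Z(l) = l + 2*l² (Z(l) = (l² + l²) + l = 2*l² + l = l + 2*l²)
((Z(11) - 1*(-212)) + h(0 + 0*1))² = ((11*(1 + 2*11) - 1*(-212)) + (6 - (0 + 0*1)/9))² = ((11*(1 + 22) + 212) + (6 - (0 + 0)/9))² = ((11*23 + 212) + (6 - ⅑*0))² = ((253 + 212) + (6 + 0))² = (465 + 6)² = 471² = 221841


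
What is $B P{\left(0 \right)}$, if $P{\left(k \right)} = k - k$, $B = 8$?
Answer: $0$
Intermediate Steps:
$P{\left(k \right)} = 0$
$B P{\left(0 \right)} = 8 \cdot 0 = 0$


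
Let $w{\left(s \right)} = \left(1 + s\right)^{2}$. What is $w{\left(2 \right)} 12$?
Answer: $108$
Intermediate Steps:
$w{\left(2 \right)} 12 = \left(1 + 2\right)^{2} \cdot 12 = 3^{2} \cdot 12 = 9 \cdot 12 = 108$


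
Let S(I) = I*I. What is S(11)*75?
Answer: 9075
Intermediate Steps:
S(I) = I**2
S(11)*75 = 11**2*75 = 121*75 = 9075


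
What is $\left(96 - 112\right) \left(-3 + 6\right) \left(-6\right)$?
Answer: $288$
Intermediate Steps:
$\left(96 - 112\right) \left(-3 + 6\right) \left(-6\right) = - 16 \cdot 3 \left(-6\right) = \left(-16\right) \left(-18\right) = 288$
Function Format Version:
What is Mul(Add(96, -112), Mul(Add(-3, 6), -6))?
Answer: 288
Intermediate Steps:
Mul(Add(96, -112), Mul(Add(-3, 6), -6)) = Mul(-16, Mul(3, -6)) = Mul(-16, -18) = 288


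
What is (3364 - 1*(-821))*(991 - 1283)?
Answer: -1222020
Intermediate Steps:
(3364 - 1*(-821))*(991 - 1283) = (3364 + 821)*(-292) = 4185*(-292) = -1222020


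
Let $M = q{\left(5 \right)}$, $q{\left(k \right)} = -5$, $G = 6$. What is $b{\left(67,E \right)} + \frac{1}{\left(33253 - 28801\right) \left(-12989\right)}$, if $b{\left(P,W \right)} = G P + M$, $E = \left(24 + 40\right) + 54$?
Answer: $\frac{22957330115}{57827028} \approx 397.0$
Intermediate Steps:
$M = -5$
$E = 118$ ($E = 64 + 54 = 118$)
$b{\left(P,W \right)} = -5 + 6 P$ ($b{\left(P,W \right)} = 6 P - 5 = -5 + 6 P$)
$b{\left(67,E \right)} + \frac{1}{\left(33253 - 28801\right) \left(-12989\right)} = \left(-5 + 6 \cdot 67\right) + \frac{1}{\left(33253 - 28801\right) \left(-12989\right)} = \left(-5 + 402\right) + \frac{1}{4452} \left(- \frac{1}{12989}\right) = 397 + \frac{1}{4452} \left(- \frac{1}{12989}\right) = 397 - \frac{1}{57827028} = \frac{22957330115}{57827028}$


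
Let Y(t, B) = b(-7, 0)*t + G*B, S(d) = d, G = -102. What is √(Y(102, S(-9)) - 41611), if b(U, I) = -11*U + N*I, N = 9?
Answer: I*√32839 ≈ 181.22*I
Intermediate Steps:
b(U, I) = -11*U + 9*I
Y(t, B) = -102*B + 77*t (Y(t, B) = (-11*(-7) + 9*0)*t - 102*B = (77 + 0)*t - 102*B = 77*t - 102*B = -102*B + 77*t)
√(Y(102, S(-9)) - 41611) = √((-102*(-9) + 77*102) - 41611) = √((918 + 7854) - 41611) = √(8772 - 41611) = √(-32839) = I*√32839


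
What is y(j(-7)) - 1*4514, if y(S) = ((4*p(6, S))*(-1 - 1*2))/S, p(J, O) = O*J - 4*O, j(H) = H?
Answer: -4538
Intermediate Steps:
p(J, O) = -4*O + J*O (p(J, O) = J*O - 4*O = -4*O + J*O)
y(S) = -24 (y(S) = ((4*(S*(-4 + 6)))*(-1 - 1*2))/S = ((4*(S*2))*(-1 - 2))/S = ((4*(2*S))*(-3))/S = ((8*S)*(-3))/S = (-24*S)/S = -24)
y(j(-7)) - 1*4514 = -24 - 1*4514 = -24 - 4514 = -4538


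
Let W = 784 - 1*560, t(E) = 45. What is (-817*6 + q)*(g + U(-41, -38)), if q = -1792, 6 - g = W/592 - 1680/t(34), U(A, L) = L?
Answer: -3681700/111 ≈ -33168.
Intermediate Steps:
W = 224 (W = 784 - 560 = 224)
g = 4768/111 (g = 6 - (224/592 - 1680/45) = 6 - (224*(1/592) - 1680*1/45) = 6 - (14/37 - 112/3) = 6 - 1*(-4102/111) = 6 + 4102/111 = 4768/111 ≈ 42.955)
(-817*6 + q)*(g + U(-41, -38)) = (-817*6 - 1792)*(4768/111 - 38) = (-4902 - 1792)*(550/111) = -6694*550/111 = -3681700/111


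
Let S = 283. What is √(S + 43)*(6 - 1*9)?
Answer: -3*√326 ≈ -54.166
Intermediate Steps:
√(S + 43)*(6 - 1*9) = √(283 + 43)*(6 - 1*9) = √326*(6 - 9) = √326*(-3) = -3*√326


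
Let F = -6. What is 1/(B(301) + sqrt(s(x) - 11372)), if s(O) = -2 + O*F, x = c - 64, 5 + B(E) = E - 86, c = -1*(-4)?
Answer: 105/27557 - I*sqrt(11014)/55114 ≈ 0.0038103 - 0.0019042*I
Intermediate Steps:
c = 4
B(E) = -91 + E (B(E) = -5 + (E - 86) = -5 + (-86 + E) = -91 + E)
x = -60 (x = 4 - 64 = -60)
s(O) = -2 - 6*O (s(O) = -2 + O*(-6) = -2 - 6*O)
1/(B(301) + sqrt(s(x) - 11372)) = 1/((-91 + 301) + sqrt((-2 - 6*(-60)) - 11372)) = 1/(210 + sqrt((-2 + 360) - 11372)) = 1/(210 + sqrt(358 - 11372)) = 1/(210 + sqrt(-11014)) = 1/(210 + I*sqrt(11014))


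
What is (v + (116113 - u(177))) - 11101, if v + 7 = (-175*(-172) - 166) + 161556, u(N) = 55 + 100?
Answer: 296340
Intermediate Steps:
u(N) = 155
v = 191483 (v = -7 + ((-175*(-172) - 166) + 161556) = -7 + ((30100 - 166) + 161556) = -7 + (29934 + 161556) = -7 + 191490 = 191483)
(v + (116113 - u(177))) - 11101 = (191483 + (116113 - 1*155)) - 11101 = (191483 + (116113 - 155)) - 11101 = (191483 + 115958) - 11101 = 307441 - 11101 = 296340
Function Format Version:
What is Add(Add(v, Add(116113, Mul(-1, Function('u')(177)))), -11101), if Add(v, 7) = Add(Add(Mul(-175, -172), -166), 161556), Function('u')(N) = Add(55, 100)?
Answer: 296340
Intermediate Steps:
Function('u')(N) = 155
v = 191483 (v = Add(-7, Add(Add(Mul(-175, -172), -166), 161556)) = Add(-7, Add(Add(30100, -166), 161556)) = Add(-7, Add(29934, 161556)) = Add(-7, 191490) = 191483)
Add(Add(v, Add(116113, Mul(-1, Function('u')(177)))), -11101) = Add(Add(191483, Add(116113, Mul(-1, 155))), -11101) = Add(Add(191483, Add(116113, -155)), -11101) = Add(Add(191483, 115958), -11101) = Add(307441, -11101) = 296340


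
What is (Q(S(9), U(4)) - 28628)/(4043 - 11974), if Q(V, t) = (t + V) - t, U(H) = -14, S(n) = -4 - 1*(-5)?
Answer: 28627/7931 ≈ 3.6095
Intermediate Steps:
S(n) = 1 (S(n) = -4 + 5 = 1)
Q(V, t) = V (Q(V, t) = (V + t) - t = V)
(Q(S(9), U(4)) - 28628)/(4043 - 11974) = (1 - 28628)/(4043 - 11974) = -28627/(-7931) = -28627*(-1/7931) = 28627/7931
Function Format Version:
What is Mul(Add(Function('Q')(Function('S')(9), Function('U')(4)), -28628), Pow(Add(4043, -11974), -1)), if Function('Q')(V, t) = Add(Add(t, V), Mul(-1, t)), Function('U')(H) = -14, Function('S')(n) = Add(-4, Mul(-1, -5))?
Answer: Rational(28627, 7931) ≈ 3.6095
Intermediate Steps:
Function('S')(n) = 1 (Function('S')(n) = Add(-4, 5) = 1)
Function('Q')(V, t) = V (Function('Q')(V, t) = Add(Add(V, t), Mul(-1, t)) = V)
Mul(Add(Function('Q')(Function('S')(9), Function('U')(4)), -28628), Pow(Add(4043, -11974), -1)) = Mul(Add(1, -28628), Pow(Add(4043, -11974), -1)) = Mul(-28627, Pow(-7931, -1)) = Mul(-28627, Rational(-1, 7931)) = Rational(28627, 7931)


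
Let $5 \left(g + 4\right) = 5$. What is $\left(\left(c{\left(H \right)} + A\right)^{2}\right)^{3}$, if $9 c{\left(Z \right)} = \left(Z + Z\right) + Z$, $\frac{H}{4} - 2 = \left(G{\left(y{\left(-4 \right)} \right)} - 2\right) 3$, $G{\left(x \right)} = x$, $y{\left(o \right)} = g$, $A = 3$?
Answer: $\frac{6321363049}{729} \approx 8.6713 \cdot 10^{6}$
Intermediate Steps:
$g = -3$ ($g = -4 + \frac{1}{5} \cdot 5 = -4 + 1 = -3$)
$y{\left(o \right)} = -3$
$H = -52$ ($H = 8 + 4 \left(-3 - 2\right) 3 = 8 + 4 \left(\left(-5\right) 3\right) = 8 + 4 \left(-15\right) = 8 - 60 = -52$)
$c{\left(Z \right)} = \frac{Z}{3}$ ($c{\left(Z \right)} = \frac{\left(Z + Z\right) + Z}{9} = \frac{2 Z + Z}{9} = \frac{3 Z}{9} = \frac{Z}{3}$)
$\left(\left(c{\left(H \right)} + A\right)^{2}\right)^{3} = \left(\left(\frac{1}{3} \left(-52\right) + 3\right)^{2}\right)^{3} = \left(\left(- \frac{52}{3} + 3\right)^{2}\right)^{3} = \left(\left(- \frac{43}{3}\right)^{2}\right)^{3} = \left(\frac{1849}{9}\right)^{3} = \frac{6321363049}{729}$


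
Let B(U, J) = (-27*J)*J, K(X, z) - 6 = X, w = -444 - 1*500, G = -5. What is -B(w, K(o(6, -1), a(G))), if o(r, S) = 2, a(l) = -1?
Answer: 1728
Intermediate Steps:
w = -944 (w = -444 - 500 = -944)
K(X, z) = 6 + X
B(U, J) = -27*J² (B(U, J) = (-27*J)*J = -27*J²)
-B(w, K(o(6, -1), a(G))) = -(-27)*(6 + 2)² = -(-27)*8² = -(-27)*64 = -1*(-1728) = 1728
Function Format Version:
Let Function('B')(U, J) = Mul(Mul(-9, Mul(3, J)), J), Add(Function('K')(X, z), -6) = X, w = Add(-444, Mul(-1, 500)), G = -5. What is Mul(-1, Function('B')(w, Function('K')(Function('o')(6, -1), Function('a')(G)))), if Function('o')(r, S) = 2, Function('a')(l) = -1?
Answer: 1728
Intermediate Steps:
w = -944 (w = Add(-444, -500) = -944)
Function('K')(X, z) = Add(6, X)
Function('B')(U, J) = Mul(-27, Pow(J, 2)) (Function('B')(U, J) = Mul(Mul(-27, J), J) = Mul(-27, Pow(J, 2)))
Mul(-1, Function('B')(w, Function('K')(Function('o')(6, -1), Function('a')(G)))) = Mul(-1, Mul(-27, Pow(Add(6, 2), 2))) = Mul(-1, Mul(-27, Pow(8, 2))) = Mul(-1, Mul(-27, 64)) = Mul(-1, -1728) = 1728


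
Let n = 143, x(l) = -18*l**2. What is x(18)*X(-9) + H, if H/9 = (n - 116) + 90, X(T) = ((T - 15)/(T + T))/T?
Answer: 1917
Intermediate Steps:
X(T) = (-15 + T)/(2*T**2) (X(T) = ((-15 + T)/((2*T)))/T = ((-15 + T)*(1/(2*T)))/T = ((-15 + T)/(2*T))/T = (-15 + T)/(2*T**2))
H = 1053 (H = 9*((143 - 116) + 90) = 9*(27 + 90) = 9*117 = 1053)
x(18)*X(-9) + H = (-18*18**2)*((1/2)*(-15 - 9)/(-9)**2) + 1053 = (-18*324)*((1/2)*(1/81)*(-24)) + 1053 = -5832*(-4/27) + 1053 = 864 + 1053 = 1917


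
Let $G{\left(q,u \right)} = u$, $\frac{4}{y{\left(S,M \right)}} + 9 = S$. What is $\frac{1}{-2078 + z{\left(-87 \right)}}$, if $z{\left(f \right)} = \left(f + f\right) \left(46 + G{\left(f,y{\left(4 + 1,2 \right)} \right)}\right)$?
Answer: $- \frac{1}{9908} \approx -0.00010093$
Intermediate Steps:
$y{\left(S,M \right)} = \frac{4}{-9 + S}$
$z{\left(f \right)} = 90 f$ ($z{\left(f \right)} = \left(f + f\right) \left(46 + \frac{4}{-9 + \left(4 + 1\right)}\right) = 2 f \left(46 + \frac{4}{-9 + 5}\right) = 2 f \left(46 + \frac{4}{-4}\right) = 2 f \left(46 + 4 \left(- \frac{1}{4}\right)\right) = 2 f \left(46 - 1\right) = 2 f 45 = 90 f$)
$\frac{1}{-2078 + z{\left(-87 \right)}} = \frac{1}{-2078 + 90 \left(-87\right)} = \frac{1}{-2078 - 7830} = \frac{1}{-9908} = - \frac{1}{9908}$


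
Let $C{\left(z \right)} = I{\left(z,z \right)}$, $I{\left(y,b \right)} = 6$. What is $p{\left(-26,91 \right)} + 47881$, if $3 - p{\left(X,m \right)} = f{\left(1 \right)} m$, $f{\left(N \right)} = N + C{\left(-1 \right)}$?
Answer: $47247$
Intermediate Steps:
$C{\left(z \right)} = 6$
$f{\left(N \right)} = 6 + N$ ($f{\left(N \right)} = N + 6 = 6 + N$)
$p{\left(X,m \right)} = 3 - 7 m$ ($p{\left(X,m \right)} = 3 - \left(6 + 1\right) m = 3 - 7 m$)
$p{\left(-26,91 \right)} + 47881 = \left(3 - 637\right) + 47881 = -634 + 47881 = 47247$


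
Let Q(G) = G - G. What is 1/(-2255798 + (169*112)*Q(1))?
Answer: -1/2255798 ≈ -4.4330e-7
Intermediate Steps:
Q(G) = 0
1/(-2255798 + (169*112)*Q(1)) = 1/(-2255798 + (169*112)*0) = 1/(-2255798 + 18928*0) = 1/(-2255798 + 0) = 1/(-2255798) = -1/2255798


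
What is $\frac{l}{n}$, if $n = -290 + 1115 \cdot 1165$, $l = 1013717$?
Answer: $\frac{1013717}{1298685} \approx 0.78057$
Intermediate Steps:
$n = 1298685$ ($n = -290 + 1298975 = 1298685$)
$\frac{l}{n} = \frac{1013717}{1298685}$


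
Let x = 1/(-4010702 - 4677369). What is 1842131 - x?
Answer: 16004564919302/8688071 ≈ 1.8421e+6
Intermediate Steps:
x = -1/8688071 (x = 1/(-8688071) = -1/8688071 ≈ -1.1510e-7)
1842131 - x = 1842131 - 1*(-1/8688071) = 1842131 + 1/8688071 = 16004564919302/8688071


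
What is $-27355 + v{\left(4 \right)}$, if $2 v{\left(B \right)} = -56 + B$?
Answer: $-27381$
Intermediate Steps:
$v{\left(B \right)} = -28 + \frac{B}{2}$ ($v{\left(B \right)} = \frac{-56 + B}{2} = -28 + \frac{B}{2}$)
$-27355 + v{\left(4 \right)} = -27355 + \left(-28 + \frac{1}{2} \cdot 4\right) = -27355 + \left(-28 + 2\right) = -27355 - 26 = -27381$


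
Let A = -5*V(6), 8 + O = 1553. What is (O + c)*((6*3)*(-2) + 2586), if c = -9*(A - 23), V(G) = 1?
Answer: 4582350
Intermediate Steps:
O = 1545 (O = -8 + 1553 = 1545)
A = -5 (A = -5*1 = -5)
c = 252 (c = -9*(-5 - 23) = -9*(-28) = 252)
(O + c)*((6*3)*(-2) + 2586) = (1545 + 252)*((6*3)*(-2) + 2586) = 1797*(18*(-2) + 2586) = 1797*(-36 + 2586) = 1797*2550 = 4582350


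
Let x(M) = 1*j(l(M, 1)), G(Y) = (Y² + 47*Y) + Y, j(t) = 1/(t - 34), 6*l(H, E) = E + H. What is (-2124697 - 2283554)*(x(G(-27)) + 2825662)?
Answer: -4795647511582617/385 ≈ -1.2456e+13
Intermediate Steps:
l(H, E) = E/6 + H/6 (l(H, E) = (E + H)/6 = E/6 + H/6)
j(t) = 1/(-34 + t)
G(Y) = Y² + 48*Y
x(M) = 1/(-203/6 + M/6) (x(M) = 1/(-34 + ((⅙)*1 + M/6)) = 1/(-34 + (⅙ + M/6)) = 1/(-203/6 + M/6))
(-2124697 - 2283554)*(x(G(-27)) + 2825662) = (-2124697 - 2283554)*(6/(-203 - 27*(48 - 27)) + 2825662) = -4408251*(6/(-203 - 27*21) + 2825662) = -4408251*(6/(-203 - 567) + 2825662) = -4408251*(6/(-770) + 2825662) = -4408251*(6*(-1/770) + 2825662) = -4408251*(-3/385 + 2825662) = -4408251*1087879867/385 = -4795647511582617/385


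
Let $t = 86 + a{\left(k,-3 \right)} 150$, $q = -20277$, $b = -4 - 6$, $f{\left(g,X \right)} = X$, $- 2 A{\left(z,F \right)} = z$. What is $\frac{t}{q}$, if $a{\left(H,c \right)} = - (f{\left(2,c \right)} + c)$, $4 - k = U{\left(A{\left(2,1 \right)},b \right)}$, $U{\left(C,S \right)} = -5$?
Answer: $- \frac{986}{20277} \approx -0.048627$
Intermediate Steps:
$A{\left(z,F \right)} = - \frac{z}{2}$
$b = -10$ ($b = -4 - 6 = -10$)
$k = 9$ ($k = 4 - -5 = 4 + 5 = 9$)
$a{\left(H,c \right)} = - 2 c$ ($a{\left(H,c \right)} = - (c + c) = - 2 c$)
$t = 986$ ($t = 86 + \left(-2\right) \left(-3\right) 150 = 86 + 6 \cdot 150 = 86 + 900 = 986$)
$\frac{t}{q} = \frac{986}{-20277} = 986 \left(- \frac{1}{20277}\right) = - \frac{986}{20277}$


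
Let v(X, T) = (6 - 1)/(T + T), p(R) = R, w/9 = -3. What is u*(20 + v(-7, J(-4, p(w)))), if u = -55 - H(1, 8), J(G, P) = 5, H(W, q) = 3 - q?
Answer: -1025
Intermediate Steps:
w = -27 (w = 9*(-3) = -27)
v(X, T) = 5/(2*T) (v(X, T) = 5/((2*T)) = 5*(1/(2*T)) = 5/(2*T))
u = -50 (u = -55 - (3 - 1*8) = -55 - (3 - 8) = -55 - 1*(-5) = -55 + 5 = -50)
u*(20 + v(-7, J(-4, p(w)))) = -50*(20 + (5/2)/5) = -50*(20 + (5/2)*(⅕)) = -50*(20 + ½) = -50*41/2 = -1025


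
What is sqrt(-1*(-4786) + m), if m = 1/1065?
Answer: sqrt(5428401915)/1065 ≈ 69.181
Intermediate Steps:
m = 1/1065 ≈ 0.00093897
sqrt(-1*(-4786) + m) = sqrt(-1*(-4786) + 1/1065) = sqrt(4786 + 1/1065) = sqrt(5097091/1065) = sqrt(5428401915)/1065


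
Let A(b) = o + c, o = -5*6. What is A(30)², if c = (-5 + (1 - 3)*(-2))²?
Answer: 841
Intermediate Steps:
o = -30
c = 1 (c = (-5 - 2*(-2))² = (-5 + 4)² = (-1)² = 1)
A(b) = -29 (A(b) = -30 + 1 = -29)
A(30)² = (-29)² = 841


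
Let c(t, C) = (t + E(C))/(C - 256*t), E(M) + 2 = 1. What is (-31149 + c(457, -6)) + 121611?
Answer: 5291936310/58499 ≈ 90462.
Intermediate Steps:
E(M) = -1 (E(M) = -2 + 1 = -1)
c(t, C) = (-1 + t)/(C - 256*t) (c(t, C) = (t - 1)/(C - 256*t) = (-1 + t)/(C - 256*t))
(-31149 + c(457, -6)) + 121611 = (-31149 + (-1 + 457)/(-6 - 256*457)) + 121611 = (-31149 + 456/(-6 - 116992)) + 121611 = (-31149 + 456/(-116998)) + 121611 = (-31149 - 1/116998*456) + 121611 = (-31149 - 228/58499) + 121611 = -1822185579/58499 + 121611 = 5291936310/58499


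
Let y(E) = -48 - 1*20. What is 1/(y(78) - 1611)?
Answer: -1/1679 ≈ -0.00059559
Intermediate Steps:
y(E) = -68 (y(E) = -48 - 20 = -68)
1/(y(78) - 1611) = 1/(-68 - 1611) = 1/(-1679) = -1/1679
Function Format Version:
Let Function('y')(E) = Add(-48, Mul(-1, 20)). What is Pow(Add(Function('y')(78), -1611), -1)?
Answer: Rational(-1, 1679) ≈ -0.00059559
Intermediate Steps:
Function('y')(E) = -68 (Function('y')(E) = Add(-48, -20) = -68)
Pow(Add(Function('y')(78), -1611), -1) = Pow(Add(-68, -1611), -1) = Pow(-1679, -1) = Rational(-1, 1679)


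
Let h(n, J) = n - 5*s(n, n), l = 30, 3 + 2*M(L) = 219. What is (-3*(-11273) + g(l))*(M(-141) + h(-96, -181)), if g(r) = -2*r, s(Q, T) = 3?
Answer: -101277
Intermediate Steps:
M(L) = 108 (M(L) = -3/2 + (½)*219 = -3/2 + 219/2 = 108)
h(n, J) = -15 + n (h(n, J) = n - 5*3 = n - 15 = -15 + n)
(-3*(-11273) + g(l))*(M(-141) + h(-96, -181)) = (-3*(-11273) - 2*30)*(108 + (-15 - 96)) = (33819 - 60)*(108 - 111) = 33759*(-3) = -101277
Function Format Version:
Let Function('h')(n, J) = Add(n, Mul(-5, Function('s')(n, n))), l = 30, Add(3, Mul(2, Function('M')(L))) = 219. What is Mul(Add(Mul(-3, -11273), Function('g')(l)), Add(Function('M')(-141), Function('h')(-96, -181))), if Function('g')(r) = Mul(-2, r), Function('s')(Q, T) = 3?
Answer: -101277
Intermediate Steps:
Function('M')(L) = 108 (Function('M')(L) = Add(Rational(-3, 2), Mul(Rational(1, 2), 219)) = Add(Rational(-3, 2), Rational(219, 2)) = 108)
Function('h')(n, J) = Add(-15, n) (Function('h')(n, J) = Add(n, Mul(-5, 3)) = Add(n, -15) = Add(-15, n))
Mul(Add(Mul(-3, -11273), Function('g')(l)), Add(Function('M')(-141), Function('h')(-96, -181))) = Mul(Add(Mul(-3, -11273), Mul(-2, 30)), Add(108, Add(-15, -96))) = Mul(Add(33819, -60), Add(108, -111)) = Mul(33759, -3) = -101277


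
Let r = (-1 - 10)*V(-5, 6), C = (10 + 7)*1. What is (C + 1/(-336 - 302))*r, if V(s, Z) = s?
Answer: 54225/58 ≈ 934.91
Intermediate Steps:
C = 17 (C = 17*1 = 17)
r = 55 (r = (-1 - 10)*(-5) = -11*(-5) = 55)
(C + 1/(-336 - 302))*r = (17 + 1/(-336 - 302))*55 = (17 + 1/(-638))*55 = (17 - 1/638)*55 = (10845/638)*55 = 54225/58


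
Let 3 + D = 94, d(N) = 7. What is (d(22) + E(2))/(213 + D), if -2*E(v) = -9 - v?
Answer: 25/608 ≈ 0.041118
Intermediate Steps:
E(v) = 9/2 + v/2 (E(v) = -(-9 - v)/2 = 9/2 + v/2)
D = 91 (D = -3 + 94 = 91)
(d(22) + E(2))/(213 + D) = (7 + (9/2 + (½)*2))/(213 + 91) = (7 + (9/2 + 1))/304 = (7 + 11/2)*(1/304) = (25/2)*(1/304) = 25/608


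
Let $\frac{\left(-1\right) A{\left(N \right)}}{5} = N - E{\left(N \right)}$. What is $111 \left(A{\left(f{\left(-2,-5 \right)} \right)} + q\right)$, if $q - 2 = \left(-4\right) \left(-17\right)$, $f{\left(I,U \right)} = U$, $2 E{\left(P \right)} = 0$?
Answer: $10545$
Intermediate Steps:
$E{\left(P \right)} = 0$ ($E{\left(P \right)} = \frac{1}{2} \cdot 0 = 0$)
$q = 70$ ($q = 2 - -68 = 2 + 68 = 70$)
$A{\left(N \right)} = - 5 N$ ($A{\left(N \right)} = - 5 \left(N - 0\right) = - 5 \left(N + 0\right) = - 5 N$)
$111 \left(A{\left(f{\left(-2,-5 \right)} \right)} + q\right) = 111 \left(\left(-5\right) \left(-5\right) + 70\right) = 111 \left(25 + 70\right) = 111 \cdot 95 = 10545$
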